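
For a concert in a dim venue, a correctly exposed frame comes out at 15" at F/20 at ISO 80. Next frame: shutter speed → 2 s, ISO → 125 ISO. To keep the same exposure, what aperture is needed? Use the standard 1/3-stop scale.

f/9

Shutter speed: 15 → 13 → 10 → 8 → 6 → 5 → 4 → 3.2 → 2.5 → 2 — 3 stops faster (darker).
ISO: 80 → 100 → 125 — 2/3 stop raised (brighter).
Net change so far: 2 1/3 stops darker. Offset with the aperture: f/20 → f/18 → f/16 → f/14 → f/13 → f/11 → f/10 → f/9.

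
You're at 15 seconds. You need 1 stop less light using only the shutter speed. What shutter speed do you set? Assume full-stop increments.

Shutter speed: 15 → 8 — 1 stop faster (darker).

8 s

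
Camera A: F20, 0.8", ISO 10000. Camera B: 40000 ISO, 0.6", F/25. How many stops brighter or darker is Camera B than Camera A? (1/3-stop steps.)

1 stop brighter

Aperture: f/20 → f/22 → f/25 — 2/3 stop stopped down (darker).
Shutter speed: 0.8 → 0.6 — 1/3 stop shorter (darker).
ISO: 10000 → 12800 → 16000 → 20000 → 25600 → 32000 → 40000 — 2 stops raised (brighter).
Net: −2/3 −1/3 +2 = +1 stop.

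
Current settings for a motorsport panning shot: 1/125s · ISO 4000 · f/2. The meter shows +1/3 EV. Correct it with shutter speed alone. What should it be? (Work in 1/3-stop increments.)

1/160s

Overexposed by 1/3 stop → need 1/3 stop darker.
Shutter speed: 1/125 → 1/160.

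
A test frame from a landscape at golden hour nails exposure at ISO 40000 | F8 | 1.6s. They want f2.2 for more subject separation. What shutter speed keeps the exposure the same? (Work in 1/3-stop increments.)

Aperture: f/8 → f/7.1 → f/6.3 → f/5.6 → f/5 → f/4.5 → f/4 → f/3.5 → f/3.2 → f/2.8 → f/2.5 → f/2.2 — 3 2/3 stops wider (brighter).
Need 3 2/3 stops darker from the shutter speed: 1.6 → 1.3 → 1 → 0.8 → 0.6 → 0.5 → 0.4 → 0.3 → 1/4 → 1/5 → 1/6 → 1/8.

1/8s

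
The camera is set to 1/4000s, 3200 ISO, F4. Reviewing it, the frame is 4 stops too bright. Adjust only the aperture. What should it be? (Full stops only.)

Overexposed by 4 stops → need 4 stops darker.
Aperture: f/4 → f/5.6 → f/8 → f/11 → f/16.

f/16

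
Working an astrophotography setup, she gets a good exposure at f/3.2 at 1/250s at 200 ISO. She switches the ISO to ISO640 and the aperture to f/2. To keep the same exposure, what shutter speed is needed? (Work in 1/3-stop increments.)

ISO: 200 → 250 → 320 → 400 → 500 → 640 — 1 2/3 stops raised (brighter).
Aperture: f/3.2 → f/2.8 → f/2.5 → f/2.2 → f/2 — 1 1/3 stops opened up (brighter).
Net change so far: 3 stops brighter. Offset with the shutter speed: 1/250 → 1/320 → 1/400 → 1/500 → 1/640 → 1/800 → 1/1000 → 1/1250 → 1/1600 → 1/2000.

1/2000s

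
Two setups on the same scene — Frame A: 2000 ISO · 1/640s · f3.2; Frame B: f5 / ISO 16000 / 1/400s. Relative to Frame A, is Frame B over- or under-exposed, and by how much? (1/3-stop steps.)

Aperture: f/3.2 → f/3.5 → f/4 → f/4.5 → f/5 — 1 1/3 stops narrower (darker).
Shutter speed: 1/640 → 1/500 → 1/400 — 2/3 stop longer (brighter).
ISO: 2000 → 2500 → 3200 → 4000 → 5000 → 6400 → 8000 → 10000 → 12800 → 16000 — 3 stops raised (brighter).
Net: −1 1/3 +2/3 +3 = +2 1/3 stops.

2 1/3 stops brighter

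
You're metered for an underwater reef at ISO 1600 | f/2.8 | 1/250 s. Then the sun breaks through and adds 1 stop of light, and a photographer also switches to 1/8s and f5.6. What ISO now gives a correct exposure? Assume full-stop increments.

Scene light: 1 stop brighter.
Shutter speed: 1/250 → 1/125 → 1/60 → 1/30 → 1/15 → 1/8 — 5 stops longer (brighter).
Aperture: f/2.8 → f/4 → f/5.6 — 2 stops smaller aperture (darker).
Net so far: 4 stops brighter. ISO: 1600 → 800 → 400 → 200 → 100.

ISO 100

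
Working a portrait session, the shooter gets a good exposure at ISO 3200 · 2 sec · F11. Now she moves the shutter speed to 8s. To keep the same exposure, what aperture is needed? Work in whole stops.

Shutter speed: 2 → 4 → 8 — 2 stops slower (brighter).
Need 2 stops darker from the aperture: f/11 → f/16 → f/22.

f/22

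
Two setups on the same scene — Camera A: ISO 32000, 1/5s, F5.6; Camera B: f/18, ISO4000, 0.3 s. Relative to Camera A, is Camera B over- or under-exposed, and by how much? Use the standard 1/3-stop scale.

5 2/3 stops darker

Aperture: f/5.6 → f/6.3 → f/7.1 → f/8 → f/9 → f/10 → f/11 → f/13 → f/14 → f/16 → f/18 — 3 1/3 stops narrower (darker).
Shutter speed: 1/5 → 1/4 → 0.3 — 2/3 stop slower (brighter).
ISO: 32000 → 25600 → 20000 → 16000 → 12800 → 10000 → 8000 → 6400 → 5000 → 4000 — 3 stops lower (darker).
Net: −3 1/3 +2/3 −3 = −5 2/3 stops.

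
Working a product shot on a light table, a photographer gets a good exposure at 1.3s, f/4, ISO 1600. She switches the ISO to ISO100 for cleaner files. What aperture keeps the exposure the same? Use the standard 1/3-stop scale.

ISO: 1600 → 1250 → 1000 → 800 → 640 → 500 → 400 → 320 → 250 → 200 → 160 → 125 → 100 — 4 stops dropped (darker).
Need 4 stops brighter from the aperture: f/4 → f/3.5 → f/3.2 → f/2.8 → f/2.5 → f/2.2 → f/2 → f/1.8 → f/1.6 → f/1.4 → f/1.2 → f/1.1 → f/1.0.

f/1.0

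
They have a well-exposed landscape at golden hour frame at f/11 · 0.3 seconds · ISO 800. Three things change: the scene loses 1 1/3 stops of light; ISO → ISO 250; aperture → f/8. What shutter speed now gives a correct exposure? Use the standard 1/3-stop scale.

1.3 s

Scene light: 1 1/3 stops darker.
ISO: 800 → 640 → 500 → 400 → 320 → 250 — 1 2/3 stops dropped (darker).
Aperture: f/11 → f/10 → f/9 → f/8 — 1 stop opened up (brighter).
Net so far: 2 stops darker. Shutter speed: 0.3 → 0.4 → 0.5 → 0.6 → 0.8 → 1 → 1.3.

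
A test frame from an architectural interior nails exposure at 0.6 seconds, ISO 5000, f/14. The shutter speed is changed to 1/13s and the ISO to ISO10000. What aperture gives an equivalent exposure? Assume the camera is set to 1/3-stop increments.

f/7.1

Shutter speed: 0.6 → 0.5 → 0.4 → 0.3 → 1/4 → 1/5 → 1/6 → 1/8 → 1/10 → 1/13 — 3 stops faster (darker).
ISO: 5000 → 6400 → 8000 → 10000 — 1 stop raised (brighter).
Net change so far: 2 stops darker. Offset with the aperture: f/14 → f/13 → f/11 → f/10 → f/9 → f/8 → f/7.1.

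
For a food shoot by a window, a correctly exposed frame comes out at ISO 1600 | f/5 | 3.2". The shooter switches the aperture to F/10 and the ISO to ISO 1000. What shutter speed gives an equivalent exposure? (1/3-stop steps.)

20 s

Aperture: f/5 → f/5.6 → f/6.3 → f/7.1 → f/8 → f/9 → f/10 — 2 stops stopped down (darker).
ISO: 1600 → 1250 → 1000 — 2/3 stop lower (darker).
Net change so far: 2 2/3 stops darker. Offset with the shutter speed: 3.2 → 4 → 5 → 6 → 8 → 10 → 13 → 15 → 20.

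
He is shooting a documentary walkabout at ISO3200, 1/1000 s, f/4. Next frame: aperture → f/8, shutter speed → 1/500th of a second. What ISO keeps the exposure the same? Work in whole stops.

Aperture: f/4 → f/5.6 → f/8 — 2 stops smaller aperture (darker).
Shutter speed: 1/1000 → 1/500 — 1 stop slower (brighter).
Net change so far: 1 stop darker. Offset with the ISO: 3200 → 6400.

ISO 6400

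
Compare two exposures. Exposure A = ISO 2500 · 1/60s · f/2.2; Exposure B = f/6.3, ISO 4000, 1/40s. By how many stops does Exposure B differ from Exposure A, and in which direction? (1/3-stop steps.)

1 2/3 stops darker

Aperture: f/2.2 → f/2.5 → f/2.8 → f/3.2 → f/3.5 → f/4 → f/4.5 → f/5 → f/5.6 → f/6.3 — 3 stops narrower (darker).
Shutter speed: 1/60 → 1/50 → 1/40 — 2/3 stop longer (brighter).
ISO: 2500 → 3200 → 4000 — 2/3 stop raised (brighter).
Net: −3 +2/3 +2/3 = −1 2/3 stops.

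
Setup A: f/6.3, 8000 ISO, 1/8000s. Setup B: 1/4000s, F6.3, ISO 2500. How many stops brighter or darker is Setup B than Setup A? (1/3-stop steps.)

Aperture: unchanged.
Shutter speed: 1/8000 → 1/6400 → 1/5000 → 1/4000 — 1 stop longer (brighter).
ISO: 8000 → 6400 → 5000 → 4000 → 3200 → 2500 — 1 2/3 stops dropped (darker).
Net: +1 −1 2/3 = −2/3 stops.

2/3 stop darker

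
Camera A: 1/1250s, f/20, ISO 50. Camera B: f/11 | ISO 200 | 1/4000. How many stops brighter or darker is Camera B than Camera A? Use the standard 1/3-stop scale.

Aperture: f/20 → f/18 → f/16 → f/14 → f/13 → f/11 — 1 2/3 stops wider (brighter).
Shutter speed: 1/1250 → 1/1600 → 1/2000 → 1/2500 → 1/3200 → 1/4000 — 1 2/3 stops faster (darker).
ISO: 50 → 64 → 80 → 100 → 125 → 160 → 200 — 2 stops higher (brighter).
Net: +1 2/3 −1 2/3 +2 = +2 stops.

2 stops brighter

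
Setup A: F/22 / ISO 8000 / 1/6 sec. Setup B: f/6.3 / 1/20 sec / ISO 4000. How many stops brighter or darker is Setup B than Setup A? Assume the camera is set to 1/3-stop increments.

1 stop brighter

Aperture: f/22 → f/20 → f/18 → f/16 → f/14 → f/13 → f/11 → f/10 → f/9 → f/8 → f/7.1 → f/6.3 — 3 2/3 stops larger aperture (brighter).
Shutter speed: 1/6 → 1/8 → 1/10 → 1/13 → 1/15 → 1/20 — 1 2/3 stops faster (darker).
ISO: 8000 → 6400 → 5000 → 4000 — 1 stop dropped (darker).
Net: +3 2/3 −1 2/3 −1 = +1 stop.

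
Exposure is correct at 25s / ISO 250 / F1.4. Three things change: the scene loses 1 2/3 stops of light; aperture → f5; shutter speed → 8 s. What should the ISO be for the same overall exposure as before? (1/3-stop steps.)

ISO 32000

Scene light: 1 2/3 stops darker.
Aperture: f/1.4 → f/1.6 → f/1.8 → f/2 → f/2.2 → f/2.5 → f/2.8 → f/3.2 → f/3.5 → f/4 → f/4.5 → f/5 — 3 2/3 stops stopped down (darker).
Shutter speed: 25 → 20 → 15 → 13 → 10 → 8 — 1 2/3 stops shorter (darker).
Net so far: 7 stops darker. ISO: 250 → 320 → 400 → 500 → 640 → 800 → 1000 → 1250 → 1600 → 2000 → 2500 → 3200 → 4000 → 5000 → 6400 → 8000 → 10000 → 12800 → 16000 → 20000 → 25600 → 32000.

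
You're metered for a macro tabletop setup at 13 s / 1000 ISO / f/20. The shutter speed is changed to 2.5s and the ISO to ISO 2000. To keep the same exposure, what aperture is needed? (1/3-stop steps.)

Shutter speed: 13 → 10 → 8 → 6 → 5 → 4 → 3.2 → 2.5 — 2 1/3 stops shorter (darker).
ISO: 1000 → 1250 → 1600 → 2000 — 1 stop higher (brighter).
Net change so far: 1 1/3 stops darker. Offset with the aperture: f/20 → f/18 → f/16 → f/14 → f/13.

f/13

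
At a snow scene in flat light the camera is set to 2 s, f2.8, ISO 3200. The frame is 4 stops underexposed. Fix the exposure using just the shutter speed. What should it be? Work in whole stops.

Underexposed by 4 stops → need 4 stops brighter.
Shutter speed: 2 → 4 → 8 → 15 → 30.

30 s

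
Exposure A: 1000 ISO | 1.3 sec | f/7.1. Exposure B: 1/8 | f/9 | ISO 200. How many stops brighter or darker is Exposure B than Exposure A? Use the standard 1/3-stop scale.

Aperture: f/7.1 → f/8 → f/9 — 2/3 stop smaller aperture (darker).
Shutter speed: 1.3 → 1 → 0.8 → 0.6 → 0.5 → 0.4 → 0.3 → 1/4 → 1/5 → 1/6 → 1/8 — 3 1/3 stops faster (darker).
ISO: 1000 → 800 → 640 → 500 → 400 → 320 → 250 → 200 — 2 1/3 stops dropped (darker).
Net: −2/3 −3 1/3 −2 1/3 = −6 1/3 stops.

6 1/3 stops darker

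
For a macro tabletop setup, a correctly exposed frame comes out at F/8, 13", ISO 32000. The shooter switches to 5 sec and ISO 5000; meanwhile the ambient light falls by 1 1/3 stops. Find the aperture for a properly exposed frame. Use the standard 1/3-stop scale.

Scene light: 1 1/3 stops darker.
Shutter speed: 13 → 10 → 8 → 6 → 5 — 1 1/3 stops shorter (darker).
ISO: 32000 → 25600 → 20000 → 16000 → 12800 → 10000 → 8000 → 6400 → 5000 — 2 2/3 stops lower (darker).
Net so far: 5 1/3 stops darker. Aperture: f/8 → f/7.1 → f/6.3 → f/5.6 → f/5 → f/4.5 → f/4 → f/3.5 → f/3.2 → f/2.8 → f/2.5 → f/2.2 → f/2 → f/1.8 → f/1.6 → f/1.4 → f/1.2.

f/1.2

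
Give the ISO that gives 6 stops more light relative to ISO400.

ISO 25600

ISO: 400 → 800 → 1600 → 3200 → 6400 → 12800 → 25600 — 6 stops raised (brighter).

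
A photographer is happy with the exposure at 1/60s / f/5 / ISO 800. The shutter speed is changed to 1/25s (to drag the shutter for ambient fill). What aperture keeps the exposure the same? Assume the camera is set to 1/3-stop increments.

f/8

Shutter speed: 1/60 → 1/50 → 1/40 → 1/30 → 1/25 — 1 1/3 stops slower (brighter).
Need 1 1/3 stops darker from the aperture: f/5 → f/5.6 → f/6.3 → f/7.1 → f/8.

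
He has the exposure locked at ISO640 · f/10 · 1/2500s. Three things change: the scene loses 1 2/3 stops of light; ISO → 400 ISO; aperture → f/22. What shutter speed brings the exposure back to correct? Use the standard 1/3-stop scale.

Scene light: 1 2/3 stops darker.
ISO: 640 → 500 → 400 — 2/3 stop dropped (darker).
Aperture: f/10 → f/11 → f/13 → f/14 → f/16 → f/18 → f/20 → f/22 — 2 1/3 stops smaller aperture (darker).
Net so far: 4 2/3 stops darker. Shutter speed: 1/2500 → 1/2000 → 1/1600 → 1/1250 → 1/1000 → 1/800 → 1/640 → 1/500 → 1/400 → 1/320 → 1/250 → 1/200 → 1/160 → 1/125 → 1/100.

1/100s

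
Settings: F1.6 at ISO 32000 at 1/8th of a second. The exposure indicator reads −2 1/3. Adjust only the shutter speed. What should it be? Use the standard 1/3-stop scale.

0.6 s

Underexposed by 2 1/3 stops → need 2 1/3 stops brighter.
Shutter speed: 1/8 → 1/6 → 1/5 → 1/4 → 0.3 → 0.4 → 0.5 → 0.6.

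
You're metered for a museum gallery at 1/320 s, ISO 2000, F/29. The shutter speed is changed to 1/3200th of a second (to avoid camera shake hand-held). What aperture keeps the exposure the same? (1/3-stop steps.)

f/9

Shutter speed: 1/320 → 1/400 → 1/500 → 1/640 → 1/800 → 1/1000 → 1/1250 → 1/1600 → 1/2000 → 1/2500 → 1/3200 — 3 1/3 stops faster (darker).
Need 3 1/3 stops brighter from the aperture: f/29 → f/25 → f/22 → f/20 → f/18 → f/16 → f/14 → f/13 → f/11 → f/10 → f/9.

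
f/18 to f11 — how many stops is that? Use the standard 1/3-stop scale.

f/18 → f/16 → f/14 → f/13 → f/11 — count the steps: 4 third-stops = 1 1/3 stops.

1 1/3 stops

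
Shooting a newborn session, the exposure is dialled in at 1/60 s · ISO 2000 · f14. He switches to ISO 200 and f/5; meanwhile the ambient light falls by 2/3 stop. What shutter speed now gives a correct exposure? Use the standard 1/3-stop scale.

1/30s

Scene light: 2/3 stop darker.
ISO: 2000 → 1600 → 1250 → 1000 → 800 → 640 → 500 → 400 → 320 → 250 → 200 — 3 1/3 stops lower (darker).
Aperture: f/14 → f/13 → f/11 → f/10 → f/9 → f/8 → f/7.1 → f/6.3 → f/5.6 → f/5 — 3 stops wider (brighter).
Net so far: 1 stop darker. Shutter speed: 1/60 → 1/50 → 1/40 → 1/30.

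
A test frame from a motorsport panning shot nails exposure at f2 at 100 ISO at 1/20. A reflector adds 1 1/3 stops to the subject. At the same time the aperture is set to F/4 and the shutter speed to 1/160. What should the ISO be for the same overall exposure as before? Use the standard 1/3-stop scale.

ISO 1250

Scene light: 1 1/3 stops brighter.
Aperture: f/2 → f/2.2 → f/2.5 → f/2.8 → f/3.2 → f/3.5 → f/4 — 2 stops narrower (darker).
Shutter speed: 1/20 → 1/25 → 1/30 → 1/40 → 1/50 → 1/60 → 1/80 → 1/100 → 1/125 → 1/160 — 3 stops shorter (darker).
Net so far: 3 2/3 stops darker. ISO: 100 → 125 → 160 → 200 → 250 → 320 → 400 → 500 → 640 → 800 → 1000 → 1250.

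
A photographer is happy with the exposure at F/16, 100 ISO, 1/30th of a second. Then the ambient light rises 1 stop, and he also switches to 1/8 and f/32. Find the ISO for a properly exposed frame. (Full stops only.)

ISO 50

Scene light: 1 stop brighter.
Shutter speed: 1/30 → 1/15 → 1/8 — 2 stops longer (brighter).
Aperture: f/16 → f/22 → f/32 — 2 stops smaller aperture (darker).
Net so far: 1 stop brighter. ISO: 100 → 50.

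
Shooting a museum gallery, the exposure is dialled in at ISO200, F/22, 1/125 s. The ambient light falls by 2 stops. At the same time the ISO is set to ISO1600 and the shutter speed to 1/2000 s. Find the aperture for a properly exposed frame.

Scene light: 2 stops darker.
ISO: 200 → 400 → 800 → 1600 — 3 stops higher (brighter).
Shutter speed: 1/125 → 1/250 → 1/500 → 1/1000 → 1/2000 — 4 stops shorter (darker).
Net so far: 3 stops darker. Aperture: f/22 → f/16 → f/11 → f/8.

f/8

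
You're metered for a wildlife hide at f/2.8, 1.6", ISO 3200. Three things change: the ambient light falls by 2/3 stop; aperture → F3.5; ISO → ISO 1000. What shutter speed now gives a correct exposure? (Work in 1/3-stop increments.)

13 s

Scene light: 2/3 stop darker.
Aperture: f/2.8 → f/3.2 → f/3.5 — 2/3 stop narrower (darker).
ISO: 3200 → 2500 → 2000 → 1600 → 1250 → 1000 — 1 2/3 stops lower (darker).
Net so far: 3 stops darker. Shutter speed: 1.6 → 2 → 2.5 → 3.2 → 4 → 5 → 6 → 8 → 10 → 13.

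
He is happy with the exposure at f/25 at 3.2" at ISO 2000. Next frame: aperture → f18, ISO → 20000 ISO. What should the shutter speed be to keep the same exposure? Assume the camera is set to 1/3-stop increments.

1/6s

Aperture: f/25 → f/22 → f/20 → f/18 — 1 stop opened up (brighter).
ISO: 2000 → 2500 → 3200 → 4000 → 5000 → 6400 → 8000 → 10000 → 12800 → 16000 → 20000 — 3 1/3 stops raised (brighter).
Net change so far: 4 1/3 stops brighter. Offset with the shutter speed: 3.2 → 2.5 → 2 → 1.6 → 1.3 → 1 → 0.8 → 0.6 → 0.5 → 0.4 → 0.3 → 1/4 → 1/5 → 1/6.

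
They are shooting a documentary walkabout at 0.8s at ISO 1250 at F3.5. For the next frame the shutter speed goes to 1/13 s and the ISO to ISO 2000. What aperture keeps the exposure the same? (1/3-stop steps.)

Shutter speed: 0.8 → 0.6 → 0.5 → 0.4 → 0.3 → 1/4 → 1/5 → 1/6 → 1/8 → 1/10 → 1/13 — 3 1/3 stops faster (darker).
ISO: 1250 → 1600 → 2000 — 2/3 stop raised (brighter).
Net change so far: 2 2/3 stops darker. Offset with the aperture: f/3.5 → f/3.2 → f/2.8 → f/2.5 → f/2.2 → f/2 → f/1.8 → f/1.6 → f/1.4.

f/1.4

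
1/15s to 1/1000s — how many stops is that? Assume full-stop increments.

1/15 → 1/30 → 1/60 → 1/125 → 1/250 → 1/500 → 1/1000 — count the steps: 6 stops.

6 stops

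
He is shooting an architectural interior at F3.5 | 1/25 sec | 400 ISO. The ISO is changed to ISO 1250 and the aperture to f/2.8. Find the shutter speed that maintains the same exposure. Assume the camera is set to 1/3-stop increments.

1/125s

ISO: 400 → 500 → 640 → 800 → 1000 → 1250 — 1 2/3 stops higher (brighter).
Aperture: f/3.5 → f/3.2 → f/2.8 — 2/3 stop wider (brighter).
Net change so far: 2 1/3 stops brighter. Offset with the shutter speed: 1/25 → 1/30 → 1/40 → 1/50 → 1/60 → 1/80 → 1/100 → 1/125.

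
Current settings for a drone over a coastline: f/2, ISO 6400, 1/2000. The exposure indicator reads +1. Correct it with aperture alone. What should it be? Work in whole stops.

Overexposed by 1 stop → need 1 stop darker.
Aperture: f/2 → f/2.8.

f/2.8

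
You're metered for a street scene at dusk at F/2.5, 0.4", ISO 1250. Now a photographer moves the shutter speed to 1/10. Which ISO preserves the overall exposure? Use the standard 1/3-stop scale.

Shutter speed: 0.4 → 0.3 → 1/4 → 1/5 → 1/6 → 1/8 → 1/10 — 2 stops shorter (darker).
Need 2 stops brighter from the ISO: 1250 → 1600 → 2000 → 2500 → 3200 → 4000 → 5000.

ISO 5000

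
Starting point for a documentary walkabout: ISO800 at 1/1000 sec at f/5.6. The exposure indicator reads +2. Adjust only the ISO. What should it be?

Overexposed by 2 stops → need 2 stops darker.
ISO: 800 → 400 → 200.

ISO 200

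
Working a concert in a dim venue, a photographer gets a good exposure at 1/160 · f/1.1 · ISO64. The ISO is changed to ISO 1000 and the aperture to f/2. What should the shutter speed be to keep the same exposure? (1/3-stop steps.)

1/800s

ISO: 64 → 80 → 100 → 125 → 160 → 200 → 250 → 320 → 400 → 500 → 640 → 800 → 1000 — 4 stops higher (brighter).
Aperture: f/1.1 → f/1.2 → f/1.4 → f/1.6 → f/1.8 → f/2 — 1 2/3 stops smaller aperture (darker).
Net change so far: 2 1/3 stops brighter. Offset with the shutter speed: 1/160 → 1/200 → 1/250 → 1/320 → 1/400 → 1/500 → 1/640 → 1/800.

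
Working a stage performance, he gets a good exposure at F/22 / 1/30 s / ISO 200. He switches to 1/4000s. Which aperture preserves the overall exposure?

Shutter speed: 1/30 → 1/60 → 1/125 → 1/250 → 1/500 → 1/1000 → 1/2000 → 1/4000 — 7 stops shorter (darker).
Need 7 stops brighter from the aperture: f/22 → f/16 → f/11 → f/8 → f/5.6 → f/4 → f/2.8 → f/2.

f/2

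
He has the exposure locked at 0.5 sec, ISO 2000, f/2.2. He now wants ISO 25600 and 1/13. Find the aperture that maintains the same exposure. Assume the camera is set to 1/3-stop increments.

f/3.2

ISO: 2000 → 2500 → 3200 → 4000 → 5000 → 6400 → 8000 → 10000 → 12800 → 16000 → 20000 → 25600 — 3 2/3 stops higher (brighter).
Shutter speed: 0.5 → 0.4 → 0.3 → 1/4 → 1/5 → 1/6 → 1/8 → 1/10 → 1/13 — 2 2/3 stops shorter (darker).
Net change so far: 1 stop brighter. Offset with the aperture: f/2.2 → f/2.5 → f/2.8 → f/3.2.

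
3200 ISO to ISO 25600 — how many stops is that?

3200 → 6400 → 12800 → 25600 — count the steps: 3 stops.

3 stops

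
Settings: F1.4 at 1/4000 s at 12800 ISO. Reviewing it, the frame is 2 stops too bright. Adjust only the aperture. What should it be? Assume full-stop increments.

Overexposed by 2 stops → need 2 stops darker.
Aperture: f/1.4 → f/2 → f/2.8.

f/2.8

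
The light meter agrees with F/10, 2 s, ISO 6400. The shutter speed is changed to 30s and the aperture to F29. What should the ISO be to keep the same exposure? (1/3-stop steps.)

ISO 3200

Shutter speed: 2 → 2.5 → 3.2 → 4 → 5 → 6 → 8 → 10 → 13 → 15 → 20 → 25 → 30 — 4 stops slower (brighter).
Aperture: f/10 → f/11 → f/13 → f/14 → f/16 → f/18 → f/20 → f/22 → f/25 → f/29 — 3 stops narrower (darker).
Net change so far: 1 stop brighter. Offset with the ISO: 6400 → 5000 → 4000 → 3200.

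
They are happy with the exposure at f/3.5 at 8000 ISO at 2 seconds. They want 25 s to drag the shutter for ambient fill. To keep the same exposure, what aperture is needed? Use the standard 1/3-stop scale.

f/13

Shutter speed: 2 → 2.5 → 3.2 → 4 → 5 → 6 → 8 → 10 → 13 → 15 → 20 → 25 — 3 2/3 stops longer (brighter).
Need 3 2/3 stops darker from the aperture: f/3.5 → f/4 → f/4.5 → f/5 → f/5.6 → f/6.3 → f/7.1 → f/8 → f/9 → f/10 → f/11 → f/13.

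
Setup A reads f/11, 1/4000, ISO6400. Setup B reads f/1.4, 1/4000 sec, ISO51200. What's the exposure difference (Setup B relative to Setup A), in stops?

9 stops brighter

Aperture: f/11 → f/8 → f/5.6 → f/4 → f/2.8 → f/2 → f/1.4 — 6 stops wider (brighter).
Shutter speed: unchanged.
ISO: 6400 → 12800 → 25600 → 51200 — 3 stops raised (brighter).
Net: +6 +3 = +9 stops.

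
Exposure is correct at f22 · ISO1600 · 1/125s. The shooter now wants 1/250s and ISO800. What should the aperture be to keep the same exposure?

Shutter speed: 1/125 → 1/250 — 1 stop faster (darker).
ISO: 1600 → 800 — 1 stop dropped (darker).
Net change so far: 2 stops darker. Offset with the aperture: f/22 → f/16 → f/11.

f/11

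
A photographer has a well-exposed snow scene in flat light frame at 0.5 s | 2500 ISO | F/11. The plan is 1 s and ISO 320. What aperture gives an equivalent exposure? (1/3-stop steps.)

f/5.6

Shutter speed: 0.5 → 0.6 → 0.8 → 1 — 1 stop slower (brighter).
ISO: 2500 → 2000 → 1600 → 1250 → 1000 → 800 → 640 → 500 → 400 → 320 — 3 stops dropped (darker).
Net change so far: 2 stops darker. Offset with the aperture: f/11 → f/10 → f/9 → f/8 → f/7.1 → f/6.3 → f/5.6.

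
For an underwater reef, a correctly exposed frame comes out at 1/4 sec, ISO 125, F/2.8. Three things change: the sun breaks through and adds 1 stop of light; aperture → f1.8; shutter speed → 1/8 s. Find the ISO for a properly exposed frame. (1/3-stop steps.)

ISO 50

Scene light: 1 stop brighter.
Aperture: f/2.8 → f/2.5 → f/2.2 → f/2 → f/1.8 — 1 1/3 stops opened up (brighter).
Shutter speed: 1/4 → 1/5 → 1/6 → 1/8 — 1 stop faster (darker).
Net so far: 1 1/3 stops brighter. ISO: 125 → 100 → 80 → 64 → 50.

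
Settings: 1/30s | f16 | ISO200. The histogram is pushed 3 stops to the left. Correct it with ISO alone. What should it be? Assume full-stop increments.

ISO 1600

Underexposed by 3 stops → need 3 stops brighter.
ISO: 200 → 400 → 800 → 1600.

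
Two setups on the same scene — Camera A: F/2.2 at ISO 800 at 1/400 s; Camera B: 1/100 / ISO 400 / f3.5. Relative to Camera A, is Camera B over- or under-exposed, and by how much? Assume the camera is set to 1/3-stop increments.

1/3 stop darker

Aperture: f/2.2 → f/2.5 → f/2.8 → f/3.2 → f/3.5 — 1 1/3 stops smaller aperture (darker).
Shutter speed: 1/400 → 1/320 → 1/250 → 1/200 → 1/160 → 1/125 → 1/100 — 2 stops slower (brighter).
ISO: 800 → 640 → 500 → 400 — 1 stop dropped (darker).
Net: −1 1/3 +2 −1 = −1/3 stops.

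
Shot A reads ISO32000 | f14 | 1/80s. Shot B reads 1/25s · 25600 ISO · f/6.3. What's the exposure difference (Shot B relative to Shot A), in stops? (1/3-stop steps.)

Aperture: f/14 → f/13 → f/11 → f/10 → f/9 → f/8 → f/7.1 → f/6.3 — 2 1/3 stops larger aperture (brighter).
Shutter speed: 1/80 → 1/60 → 1/50 → 1/40 → 1/30 → 1/25 — 1 2/3 stops longer (brighter).
ISO: 32000 → 25600 — 1/3 stop lower (darker).
Net: +2 1/3 +1 2/3 −1/3 = +3 2/3 stops.

3 2/3 stops brighter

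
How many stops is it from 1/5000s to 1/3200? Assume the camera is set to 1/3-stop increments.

1/5000 → 1/4000 → 1/3200 — count the steps: 2 third-stops = 2/3 stop.

2/3 stop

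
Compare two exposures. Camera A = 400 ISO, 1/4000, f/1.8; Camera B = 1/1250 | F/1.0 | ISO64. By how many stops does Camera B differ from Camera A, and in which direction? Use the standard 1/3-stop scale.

Aperture: f/1.8 → f/1.6 → f/1.4 → f/1.2 → f/1.1 → f/1.0 — 1 2/3 stops larger aperture (brighter).
Shutter speed: 1/4000 → 1/3200 → 1/2500 → 1/2000 → 1/1600 → 1/1250 — 1 2/3 stops slower (brighter).
ISO: 400 → 320 → 250 → 200 → 160 → 125 → 100 → 80 → 64 — 2 2/3 stops dropped (darker).
Net: +1 2/3 +1 2/3 −2 2/3 = +2/3 stops.

2/3 stop brighter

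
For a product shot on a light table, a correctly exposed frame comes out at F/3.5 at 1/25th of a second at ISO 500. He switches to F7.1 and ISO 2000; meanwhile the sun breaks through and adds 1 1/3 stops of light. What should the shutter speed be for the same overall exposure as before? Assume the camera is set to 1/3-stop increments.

Scene light: 1 1/3 stops brighter.
Aperture: f/3.5 → f/4 → f/4.5 → f/5 → f/5.6 → f/6.3 → f/7.1 — 2 stops narrower (darker).
ISO: 500 → 640 → 800 → 1000 → 1250 → 1600 → 2000 — 2 stops raised (brighter).
Net so far: 1 1/3 stops brighter. Shutter speed: 1/25 → 1/30 → 1/40 → 1/50 → 1/60.

1/60s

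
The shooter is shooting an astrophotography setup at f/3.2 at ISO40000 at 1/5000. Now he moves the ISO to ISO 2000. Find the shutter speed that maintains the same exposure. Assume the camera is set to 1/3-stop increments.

1/250s

ISO: 40000 → 32000 → 25600 → 20000 → 16000 → 12800 → 10000 → 8000 → 6400 → 5000 → 4000 → 3200 → 2500 → 2000 — 4 1/3 stops dropped (darker).
Need 4 1/3 stops brighter from the shutter speed: 1/5000 → 1/4000 → 1/3200 → 1/2500 → 1/2000 → 1/1600 → 1/1250 → 1/1000 → 1/800 → 1/640 → 1/500 → 1/400 → 1/320 → 1/250.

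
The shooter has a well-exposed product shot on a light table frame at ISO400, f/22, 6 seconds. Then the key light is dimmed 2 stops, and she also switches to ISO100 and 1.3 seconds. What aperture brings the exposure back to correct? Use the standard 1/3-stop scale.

f/2.5

Scene light: 2 stops darker.
ISO: 400 → 320 → 250 → 200 → 160 → 125 → 100 — 2 stops lower (darker).
Shutter speed: 6 → 5 → 4 → 3.2 → 2.5 → 2 → 1.6 → 1.3 — 2 1/3 stops shorter (darker).
Net so far: 6 1/3 stops darker. Aperture: f/22 → f/20 → f/18 → f/16 → f/14 → f/13 → f/11 → f/10 → f/9 → f/8 → f/7.1 → f/6.3 → f/5.6 → f/5 → f/4.5 → f/4 → f/3.5 → f/3.2 → f/2.8 → f/2.5.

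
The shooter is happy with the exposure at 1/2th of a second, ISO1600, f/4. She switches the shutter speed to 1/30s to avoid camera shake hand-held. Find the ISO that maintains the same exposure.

ISO 25600

Shutter speed: 1/2 → 1/4 → 1/8 → 1/15 → 1/30 — 4 stops faster (darker).
Need 4 stops brighter from the ISO: 1600 → 3200 → 6400 → 12800 → 25600.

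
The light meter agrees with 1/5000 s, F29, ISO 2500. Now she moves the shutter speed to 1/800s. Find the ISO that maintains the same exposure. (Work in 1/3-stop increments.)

ISO 400

Shutter speed: 1/5000 → 1/4000 → 1/3200 → 1/2500 → 1/2000 → 1/1600 → 1/1250 → 1/1000 → 1/800 — 2 2/3 stops longer (brighter).
Need 2 2/3 stops darker from the ISO: 2500 → 2000 → 1600 → 1250 → 1000 → 800 → 640 → 500 → 400.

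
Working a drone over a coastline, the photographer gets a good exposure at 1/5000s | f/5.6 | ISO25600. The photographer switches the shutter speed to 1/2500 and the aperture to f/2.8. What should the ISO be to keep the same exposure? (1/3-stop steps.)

ISO 3200

Shutter speed: 1/5000 → 1/4000 → 1/3200 → 1/2500 — 1 stop longer (brighter).
Aperture: f/5.6 → f/5 → f/4.5 → f/4 → f/3.5 → f/3.2 → f/2.8 — 2 stops larger aperture (brighter).
Net change so far: 3 stops brighter. Offset with the ISO: 25600 → 20000 → 16000 → 12800 → 10000 → 8000 → 6400 → 5000 → 4000 → 3200.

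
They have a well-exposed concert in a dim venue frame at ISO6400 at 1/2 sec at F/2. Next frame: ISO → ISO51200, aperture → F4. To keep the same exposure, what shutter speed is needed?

ISO: 6400 → 12800 → 25600 → 51200 — 3 stops raised (brighter).
Aperture: f/2 → f/2.8 → f/4 — 2 stops stopped down (darker).
Net change so far: 1 stop brighter. Offset with the shutter speed: 1/2 → 1/4.

1/4s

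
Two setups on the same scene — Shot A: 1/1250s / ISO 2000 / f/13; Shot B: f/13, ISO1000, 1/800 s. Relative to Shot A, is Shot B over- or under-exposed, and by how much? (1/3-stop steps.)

Aperture: unchanged.
Shutter speed: 1/1250 → 1/1000 → 1/800 — 2/3 stop longer (brighter).
ISO: 2000 → 1600 → 1250 → 1000 — 1 stop dropped (darker).
Net: +2/3 −1 = −1/3 stops.

1/3 stop darker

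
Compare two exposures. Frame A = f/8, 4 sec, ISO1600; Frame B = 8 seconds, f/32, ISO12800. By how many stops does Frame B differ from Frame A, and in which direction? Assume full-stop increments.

same exposure (0 stops)

Aperture: f/8 → f/11 → f/16 → f/22 → f/32 — 4 stops narrower (darker).
Shutter speed: 4 → 8 — 1 stop slower (brighter).
ISO: 1600 → 3200 → 6400 → 12800 — 3 stops higher (brighter).
Net: −4 +1 +3 = 0 stops.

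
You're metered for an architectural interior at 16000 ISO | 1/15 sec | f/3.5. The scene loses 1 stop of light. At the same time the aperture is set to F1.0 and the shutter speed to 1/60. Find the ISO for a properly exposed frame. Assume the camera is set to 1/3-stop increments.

Scene light: 1 stop darker.
Aperture: f/3.5 → f/3.2 → f/2.8 → f/2.5 → f/2.2 → f/2 → f/1.8 → f/1.6 → f/1.4 → f/1.2 → f/1.1 → f/1.0 — 3 2/3 stops larger aperture (brighter).
Shutter speed: 1/15 → 1/20 → 1/25 → 1/30 → 1/40 → 1/50 → 1/60 — 2 stops faster (darker).
Net so far: 2/3 stop brighter. ISO: 16000 → 12800 → 10000.

ISO 10000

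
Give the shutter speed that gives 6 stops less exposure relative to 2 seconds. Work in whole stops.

Shutter speed: 2 → 1 → 1/2 → 1/4 → 1/8 → 1/15 → 1/30 — 6 stops faster (darker).

1/30s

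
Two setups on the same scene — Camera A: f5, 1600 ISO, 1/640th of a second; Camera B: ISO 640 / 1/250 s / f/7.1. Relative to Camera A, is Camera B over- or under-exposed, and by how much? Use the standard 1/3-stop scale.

Aperture: f/5 → f/5.6 → f/6.3 → f/7.1 — 1 stop stopped down (darker).
Shutter speed: 1/640 → 1/500 → 1/400 → 1/320 → 1/250 — 1 1/3 stops slower (brighter).
ISO: 1600 → 1250 → 1000 → 800 → 640 — 1 1/3 stops dropped (darker).
Net: −1 +1 1/3 −1 1/3 = −1 stop.

1 stop darker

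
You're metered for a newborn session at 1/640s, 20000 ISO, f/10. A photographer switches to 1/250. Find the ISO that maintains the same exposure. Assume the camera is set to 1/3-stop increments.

ISO 8000

Shutter speed: 1/640 → 1/500 → 1/400 → 1/320 → 1/250 — 1 1/3 stops slower (brighter).
Need 1 1/3 stops darker from the ISO: 20000 → 16000 → 12800 → 10000 → 8000.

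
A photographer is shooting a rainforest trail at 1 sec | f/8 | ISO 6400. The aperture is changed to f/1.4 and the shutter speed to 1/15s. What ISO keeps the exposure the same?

ISO 3200

Aperture: f/8 → f/5.6 → f/4 → f/2.8 → f/2 → f/1.4 — 5 stops wider (brighter).
Shutter speed: 1 → 1/2 → 1/4 → 1/8 → 1/15 — 4 stops shorter (darker).
Net change so far: 1 stop brighter. Offset with the ISO: 6400 → 3200.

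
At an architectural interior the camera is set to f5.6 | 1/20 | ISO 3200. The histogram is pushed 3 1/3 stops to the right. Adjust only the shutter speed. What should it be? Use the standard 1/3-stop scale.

Overexposed by 3 1/3 stops → need 3 1/3 stops darker.
Shutter speed: 1/20 → 1/25 → 1/30 → 1/40 → 1/50 → 1/60 → 1/80 → 1/100 → 1/125 → 1/160 → 1/200.

1/200s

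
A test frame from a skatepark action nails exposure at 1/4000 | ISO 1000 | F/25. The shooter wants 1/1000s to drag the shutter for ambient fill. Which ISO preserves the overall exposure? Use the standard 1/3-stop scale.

Shutter speed: 1/4000 → 1/3200 → 1/2500 → 1/2000 → 1/1600 → 1/1250 → 1/1000 — 2 stops slower (brighter).
Need 2 stops darker from the ISO: 1000 → 800 → 640 → 500 → 400 → 320 → 250.

ISO 250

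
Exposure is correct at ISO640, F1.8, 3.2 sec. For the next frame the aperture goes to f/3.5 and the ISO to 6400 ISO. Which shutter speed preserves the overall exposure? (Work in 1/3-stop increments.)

Aperture: f/1.8 → f/2 → f/2.2 → f/2.5 → f/2.8 → f/3.2 → f/3.5 — 2 stops narrower (darker).
ISO: 640 → 800 → 1000 → 1250 → 1600 → 2000 → 2500 → 3200 → 4000 → 5000 → 6400 — 3 1/3 stops raised (brighter).
Net change so far: 1 1/3 stops brighter. Offset with the shutter speed: 3.2 → 2.5 → 2 → 1.6 → 1.3.

1.3 s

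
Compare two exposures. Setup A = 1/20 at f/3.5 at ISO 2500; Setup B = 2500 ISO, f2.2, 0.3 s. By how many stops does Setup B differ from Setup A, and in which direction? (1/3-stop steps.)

4 stops brighter

Aperture: f/3.5 → f/3.2 → f/2.8 → f/2.5 → f/2.2 — 1 1/3 stops larger aperture (brighter).
Shutter speed: 1/20 → 1/15 → 1/13 → 1/10 → 1/8 → 1/6 → 1/5 → 1/4 → 0.3 — 2 2/3 stops slower (brighter).
ISO: unchanged.
Net: +1 1/3 +2 2/3 = +4 stops.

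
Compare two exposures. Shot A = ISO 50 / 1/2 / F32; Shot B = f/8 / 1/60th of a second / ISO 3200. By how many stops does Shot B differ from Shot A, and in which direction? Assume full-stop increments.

5 stops brighter

Aperture: f/32 → f/22 → f/16 → f/11 → f/8 — 4 stops opened up (brighter).
Shutter speed: 1/2 → 1/4 → 1/8 → 1/15 → 1/30 → 1/60 — 5 stops shorter (darker).
ISO: 50 → 100 → 200 → 400 → 800 → 1600 → 3200 — 6 stops higher (brighter).
Net: +4 −5 +6 = +5 stops.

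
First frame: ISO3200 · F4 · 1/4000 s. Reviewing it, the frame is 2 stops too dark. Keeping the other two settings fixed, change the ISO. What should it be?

Underexposed by 2 stops → need 2 stops brighter.
ISO: 3200 → 6400 → 12800.

ISO 12800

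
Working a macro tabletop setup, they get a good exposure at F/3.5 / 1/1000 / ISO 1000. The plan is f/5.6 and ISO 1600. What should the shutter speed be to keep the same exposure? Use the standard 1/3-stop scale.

1/640s

Aperture: f/3.5 → f/4 → f/4.5 → f/5 → f/5.6 — 1 1/3 stops stopped down (darker).
ISO: 1000 → 1250 → 1600 — 2/3 stop higher (brighter).
Net change so far: 2/3 stop darker. Offset with the shutter speed: 1/1000 → 1/800 → 1/640.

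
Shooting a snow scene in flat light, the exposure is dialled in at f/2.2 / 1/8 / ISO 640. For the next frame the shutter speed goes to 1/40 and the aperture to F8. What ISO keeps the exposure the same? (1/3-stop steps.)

Shutter speed: 1/8 → 1/10 → 1/13 → 1/15 → 1/20 → 1/25 → 1/30 → 1/40 — 2 1/3 stops shorter (darker).
Aperture: f/2.2 → f/2.5 → f/2.8 → f/3.2 → f/3.5 → f/4 → f/4.5 → f/5 → f/5.6 → f/6.3 → f/7.1 → f/8 — 3 2/3 stops smaller aperture (darker).
Net change so far: 6 stops darker. Offset with the ISO: 640 → 800 → 1000 → 1250 → 1600 → 2000 → 2500 → 3200 → 4000 → 5000 → 6400 → 8000 → 10000 → 12800 → 16000 → 20000 → 25600 → 32000 → 40000.

ISO 40000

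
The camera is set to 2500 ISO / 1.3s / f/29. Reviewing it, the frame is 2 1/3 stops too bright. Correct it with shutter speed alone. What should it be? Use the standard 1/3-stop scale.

Overexposed by 2 1/3 stops → need 2 1/3 stops darker.
Shutter speed: 1.3 → 1 → 0.8 → 0.6 → 0.5 → 0.4 → 0.3 → 1/4.

1/4s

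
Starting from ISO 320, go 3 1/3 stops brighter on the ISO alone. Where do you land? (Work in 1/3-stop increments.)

ISO: 320 → 400 → 500 → 640 → 800 → 1000 → 1250 → 1600 → 2000 → 2500 → 3200 — 3 1/3 stops raised (brighter).

ISO 3200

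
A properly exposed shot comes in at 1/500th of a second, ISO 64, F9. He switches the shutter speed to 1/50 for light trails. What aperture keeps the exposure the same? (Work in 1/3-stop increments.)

Shutter speed: 1/500 → 1/400 → 1/320 → 1/250 → 1/200 → 1/160 → 1/125 → 1/100 → 1/80 → 1/60 → 1/50 — 3 1/3 stops longer (brighter).
Need 3 1/3 stops darker from the aperture: f/9 → f/10 → f/11 → f/13 → f/14 → f/16 → f/18 → f/20 → f/22 → f/25 → f/29.

f/29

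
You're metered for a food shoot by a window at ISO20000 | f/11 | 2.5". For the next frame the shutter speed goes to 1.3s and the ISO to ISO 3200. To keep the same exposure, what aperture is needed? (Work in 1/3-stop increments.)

f/3.2

Shutter speed: 2.5 → 2 → 1.6 → 1.3 — 1 stop shorter (darker).
ISO: 20000 → 16000 → 12800 → 10000 → 8000 → 6400 → 5000 → 4000 → 3200 — 2 2/3 stops lower (darker).
Net change so far: 3 2/3 stops darker. Offset with the aperture: f/11 → f/10 → f/9 → f/8 → f/7.1 → f/6.3 → f/5.6 → f/5 → f/4.5 → f/4 → f/3.5 → f/3.2.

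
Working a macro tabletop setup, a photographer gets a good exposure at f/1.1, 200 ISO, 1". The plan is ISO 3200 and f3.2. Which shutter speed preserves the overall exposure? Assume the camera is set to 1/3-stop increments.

ISO: 200 → 250 → 320 → 400 → 500 → 640 → 800 → 1000 → 1250 → 1600 → 2000 → 2500 → 3200 — 4 stops higher (brighter).
Aperture: f/1.1 → f/1.2 → f/1.4 → f/1.6 → f/1.8 → f/2 → f/2.2 → f/2.5 → f/2.8 → f/3.2 — 3 stops narrower (darker).
Net change so far: 1 stop brighter. Offset with the shutter speed: 1 → 0.8 → 0.6 → 0.5.

0.5 s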